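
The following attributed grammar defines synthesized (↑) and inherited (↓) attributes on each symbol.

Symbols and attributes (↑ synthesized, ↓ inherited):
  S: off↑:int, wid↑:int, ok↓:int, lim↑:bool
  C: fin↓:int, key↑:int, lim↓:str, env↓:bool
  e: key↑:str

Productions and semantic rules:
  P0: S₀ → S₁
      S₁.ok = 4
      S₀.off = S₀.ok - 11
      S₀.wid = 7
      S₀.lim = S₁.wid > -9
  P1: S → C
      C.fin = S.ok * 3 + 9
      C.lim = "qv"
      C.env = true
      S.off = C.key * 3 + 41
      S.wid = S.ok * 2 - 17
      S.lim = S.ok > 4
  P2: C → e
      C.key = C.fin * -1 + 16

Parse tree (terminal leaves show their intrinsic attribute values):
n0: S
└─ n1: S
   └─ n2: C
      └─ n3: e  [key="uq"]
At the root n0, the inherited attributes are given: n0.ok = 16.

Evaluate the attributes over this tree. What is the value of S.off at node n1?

26

1. n0.ok = 16  [given at root]
2. n1.ok = 4  [4]
3. n2.fin = 21  [S.ok * 3 + 9]
4. n2.lim = "qv"  ["qv"]
5. n2.env = true  [true]
6. n3.key = "uq"  [terminal]
7. n2.key = -5  [C.fin * -1 + 16]
8. n1.off = 26  [C.key * 3 + 41]
9. n1.wid = -9  [S.ok * 2 - 17]
10. n1.lim = false  [S.ok > 4]
11. n0.off = 5  [S₀.ok - 11]
12. n0.wid = 7  [7]
13. n0.lim = false  [S₁.wid > -9]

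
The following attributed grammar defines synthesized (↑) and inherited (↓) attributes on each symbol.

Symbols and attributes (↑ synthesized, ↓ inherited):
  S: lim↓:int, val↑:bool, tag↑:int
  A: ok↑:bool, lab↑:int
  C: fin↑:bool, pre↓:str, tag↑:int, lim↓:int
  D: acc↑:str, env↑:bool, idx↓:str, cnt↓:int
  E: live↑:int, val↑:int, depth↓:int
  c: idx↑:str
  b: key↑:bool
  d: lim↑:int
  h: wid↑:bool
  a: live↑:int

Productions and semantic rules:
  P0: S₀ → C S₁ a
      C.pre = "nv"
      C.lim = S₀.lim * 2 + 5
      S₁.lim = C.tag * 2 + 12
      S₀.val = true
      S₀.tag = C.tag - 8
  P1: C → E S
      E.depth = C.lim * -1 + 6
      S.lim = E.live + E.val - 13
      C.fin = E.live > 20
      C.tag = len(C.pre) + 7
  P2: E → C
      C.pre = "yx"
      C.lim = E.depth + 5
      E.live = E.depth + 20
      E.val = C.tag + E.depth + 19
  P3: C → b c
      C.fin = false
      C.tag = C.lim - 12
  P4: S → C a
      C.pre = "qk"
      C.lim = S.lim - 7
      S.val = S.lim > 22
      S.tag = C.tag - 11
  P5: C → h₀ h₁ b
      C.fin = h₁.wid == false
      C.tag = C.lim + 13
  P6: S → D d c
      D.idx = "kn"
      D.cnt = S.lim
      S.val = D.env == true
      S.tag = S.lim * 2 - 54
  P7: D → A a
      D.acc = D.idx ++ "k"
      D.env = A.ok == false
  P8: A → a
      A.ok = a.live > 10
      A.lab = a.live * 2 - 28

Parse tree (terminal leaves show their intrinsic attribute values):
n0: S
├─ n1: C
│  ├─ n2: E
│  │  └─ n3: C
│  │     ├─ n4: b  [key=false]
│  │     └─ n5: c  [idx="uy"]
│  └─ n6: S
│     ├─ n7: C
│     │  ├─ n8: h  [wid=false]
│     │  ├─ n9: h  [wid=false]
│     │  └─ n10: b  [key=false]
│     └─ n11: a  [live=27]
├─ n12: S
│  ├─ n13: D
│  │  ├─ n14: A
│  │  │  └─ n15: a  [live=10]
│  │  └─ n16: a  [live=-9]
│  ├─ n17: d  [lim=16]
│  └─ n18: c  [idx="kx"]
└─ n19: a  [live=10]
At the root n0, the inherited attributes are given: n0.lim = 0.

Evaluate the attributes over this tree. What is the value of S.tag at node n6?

1. n0.lim = 0  [given at root]
2. n1.pre = "nv"  ["nv"]
3. n1.lim = 5  [S₀.lim * 2 + 5]
4. n2.depth = 1  [C.lim * -1 + 6]
5. n3.pre = "yx"  ["yx"]
6. n3.lim = 6  [E.depth + 5]
7. n4.key = false  [terminal]
8. n5.idx = "uy"  [terminal]
9. n3.fin = false  [false]
10. n3.tag = -6  [C.lim - 12]
11. n2.live = 21  [E.depth + 20]
12. n2.val = 14  [C.tag + E.depth + 19]
13. n6.lim = 22  [E.live + E.val - 13]
14. n7.pre = "qk"  ["qk"]
15. n7.lim = 15  [S.lim - 7]
16. n8.wid = false  [terminal]
17. n9.wid = false  [terminal]
18. n10.key = false  [terminal]
19. n7.fin = true  [h₁.wid == false]
20. n7.tag = 28  [C.lim + 13]
21. n11.live = 27  [terminal]
22. n6.val = false  [S.lim > 22]
23. n6.tag = 17  [C.tag - 11]
24. n1.fin = true  [E.live > 20]
25. n1.tag = 9  [len(C.pre) + 7]
26. n12.lim = 30  [C.tag * 2 + 12]
27. n13.idx = "kn"  ["kn"]
28. n13.cnt = 30  [S.lim]
29. n15.live = 10  [terminal]
30. n14.ok = false  [a.live > 10]
31. n14.lab = -8  [a.live * 2 - 28]
32. n16.live = -9  [terminal]
33. n13.acc = "knk"  [D.idx ++ "k"]
34. n13.env = true  [A.ok == false]
35. n17.lim = 16  [terminal]
36. n18.idx = "kx"  [terminal]
37. n12.val = true  [D.env == true]
38. n12.tag = 6  [S.lim * 2 - 54]
39. n19.live = 10  [terminal]
40. n0.val = true  [true]
41. n0.tag = 1  [C.tag - 8]

17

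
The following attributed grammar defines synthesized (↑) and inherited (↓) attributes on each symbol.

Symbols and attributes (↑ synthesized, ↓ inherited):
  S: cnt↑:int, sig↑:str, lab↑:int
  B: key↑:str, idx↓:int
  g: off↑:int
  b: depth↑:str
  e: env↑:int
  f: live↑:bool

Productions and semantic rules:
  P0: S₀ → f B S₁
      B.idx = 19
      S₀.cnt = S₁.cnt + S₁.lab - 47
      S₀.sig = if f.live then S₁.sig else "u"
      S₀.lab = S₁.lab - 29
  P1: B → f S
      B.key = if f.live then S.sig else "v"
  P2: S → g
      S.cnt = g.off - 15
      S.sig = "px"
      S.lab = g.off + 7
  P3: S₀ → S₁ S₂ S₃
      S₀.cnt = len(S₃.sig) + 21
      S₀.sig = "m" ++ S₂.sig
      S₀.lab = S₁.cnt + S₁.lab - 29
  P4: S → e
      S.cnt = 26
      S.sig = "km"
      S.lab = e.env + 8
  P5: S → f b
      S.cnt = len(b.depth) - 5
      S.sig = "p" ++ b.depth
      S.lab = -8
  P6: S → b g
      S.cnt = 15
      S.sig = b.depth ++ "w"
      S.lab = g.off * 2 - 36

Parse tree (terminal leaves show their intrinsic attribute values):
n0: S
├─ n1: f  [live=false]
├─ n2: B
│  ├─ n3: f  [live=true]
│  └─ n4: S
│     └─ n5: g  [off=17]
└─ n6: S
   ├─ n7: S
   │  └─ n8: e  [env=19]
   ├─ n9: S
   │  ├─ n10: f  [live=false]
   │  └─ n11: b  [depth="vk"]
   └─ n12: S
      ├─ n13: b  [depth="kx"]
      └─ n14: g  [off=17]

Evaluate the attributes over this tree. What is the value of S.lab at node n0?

1. n1.live = false  [terminal]
2. n2.idx = 19  [19]
3. n3.live = true  [terminal]
4. n5.off = 17  [terminal]
5. n4.cnt = 2  [g.off - 15]
6. n4.sig = "px"  ["px"]
7. n4.lab = 24  [g.off + 7]
8. n2.key = "px"  [if f.live then S.sig else "v"]
9. n8.env = 19  [terminal]
10. n7.cnt = 26  [26]
11. n7.sig = "km"  ["km"]
12. n7.lab = 27  [e.env + 8]
13. n10.live = false  [terminal]
14. n11.depth = "vk"  [terminal]
15. n9.cnt = -3  [len(b.depth) - 5]
16. n9.sig = "pvk"  ["p" ++ b.depth]
17. n9.lab = -8  [-8]
18. n13.depth = "kx"  [terminal]
19. n14.off = 17  [terminal]
20. n12.cnt = 15  [15]
21. n12.sig = "kxw"  [b.depth ++ "w"]
22. n12.lab = -2  [g.off * 2 - 36]
23. n6.cnt = 24  [len(S₃.sig) + 21]
24. n6.sig = "mpvk"  ["m" ++ S₂.sig]
25. n6.lab = 24  [S₁.cnt + S₁.lab - 29]
26. n0.cnt = 1  [S₁.cnt + S₁.lab - 47]
27. n0.sig = "u"  [if f.live then S₁.sig else "u"]
28. n0.lab = -5  [S₁.lab - 29]

-5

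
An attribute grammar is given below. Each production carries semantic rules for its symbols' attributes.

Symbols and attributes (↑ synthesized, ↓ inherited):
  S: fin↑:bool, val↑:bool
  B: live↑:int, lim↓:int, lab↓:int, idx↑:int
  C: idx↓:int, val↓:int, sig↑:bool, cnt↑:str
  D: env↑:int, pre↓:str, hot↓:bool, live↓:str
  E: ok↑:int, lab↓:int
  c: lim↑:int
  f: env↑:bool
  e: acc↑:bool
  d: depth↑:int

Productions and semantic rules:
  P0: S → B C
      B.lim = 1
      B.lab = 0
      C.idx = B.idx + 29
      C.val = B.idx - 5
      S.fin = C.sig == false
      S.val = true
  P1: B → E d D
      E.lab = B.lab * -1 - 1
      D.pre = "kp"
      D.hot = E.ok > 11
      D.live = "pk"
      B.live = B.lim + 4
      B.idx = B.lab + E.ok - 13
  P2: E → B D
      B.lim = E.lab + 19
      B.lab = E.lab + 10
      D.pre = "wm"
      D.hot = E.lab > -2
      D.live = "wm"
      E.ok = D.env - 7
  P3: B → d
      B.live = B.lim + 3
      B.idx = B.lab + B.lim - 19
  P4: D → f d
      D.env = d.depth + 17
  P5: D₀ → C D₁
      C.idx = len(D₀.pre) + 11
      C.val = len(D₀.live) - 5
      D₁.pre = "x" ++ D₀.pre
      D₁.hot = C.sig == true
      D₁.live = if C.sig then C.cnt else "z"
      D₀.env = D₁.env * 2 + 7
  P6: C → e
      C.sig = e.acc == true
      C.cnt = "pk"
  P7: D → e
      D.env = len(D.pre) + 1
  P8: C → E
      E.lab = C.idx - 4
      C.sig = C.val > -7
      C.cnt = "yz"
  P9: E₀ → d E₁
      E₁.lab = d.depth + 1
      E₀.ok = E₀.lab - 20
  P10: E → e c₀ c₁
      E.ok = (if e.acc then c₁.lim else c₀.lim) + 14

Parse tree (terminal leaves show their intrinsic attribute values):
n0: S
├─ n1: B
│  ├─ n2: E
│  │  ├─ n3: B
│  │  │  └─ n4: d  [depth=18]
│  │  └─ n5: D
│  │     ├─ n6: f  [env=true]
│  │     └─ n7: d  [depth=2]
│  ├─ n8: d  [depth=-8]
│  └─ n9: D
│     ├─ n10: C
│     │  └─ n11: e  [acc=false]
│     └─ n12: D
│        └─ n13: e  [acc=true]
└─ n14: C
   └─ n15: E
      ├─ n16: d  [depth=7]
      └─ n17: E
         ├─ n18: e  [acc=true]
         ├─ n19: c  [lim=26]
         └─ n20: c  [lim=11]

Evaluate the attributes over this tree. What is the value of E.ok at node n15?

1. n1.lim = 1  [1]
2. n1.lab = 0  [0]
3. n2.lab = -1  [B.lab * -1 - 1]
4. n3.lim = 18  [E.lab + 19]
5. n3.lab = 9  [E.lab + 10]
6. n4.depth = 18  [terminal]
7. n3.live = 21  [B.lim + 3]
8. n3.idx = 8  [B.lab + B.lim - 19]
9. n5.pre = "wm"  ["wm"]
10. n5.hot = true  [E.lab > -2]
11. n5.live = "wm"  ["wm"]
12. n6.env = true  [terminal]
13. n7.depth = 2  [terminal]
14. n5.env = 19  [d.depth + 17]
15. n2.ok = 12  [D.env - 7]
16. n8.depth = -8  [terminal]
17. n9.pre = "kp"  ["kp"]
18. n9.hot = true  [E.ok > 11]
19. n9.live = "pk"  ["pk"]
20. n10.idx = 13  [len(D₀.pre) + 11]
21. n10.val = -3  [len(D₀.live) - 5]
22. n11.acc = false  [terminal]
23. n10.sig = false  [e.acc == true]
24. n10.cnt = "pk"  ["pk"]
25. n12.pre = "xkp"  ["x" ++ D₀.pre]
26. n12.hot = false  [C.sig == true]
27. n12.live = "z"  [if C.sig then C.cnt else "z"]
28. n13.acc = true  [terminal]
29. n12.env = 4  [len(D.pre) + 1]
30. n9.env = 15  [D₁.env * 2 + 7]
31. n1.live = 5  [B.lim + 4]
32. n1.idx = -1  [B.lab + E.ok - 13]
33. n14.idx = 28  [B.idx + 29]
34. n14.val = -6  [B.idx - 5]
35. n15.lab = 24  [C.idx - 4]
36. n16.depth = 7  [terminal]
37. n17.lab = 8  [d.depth + 1]
38. n18.acc = true  [terminal]
39. n19.lim = 26  [terminal]
40. n20.lim = 11  [terminal]
41. n17.ok = 25  [(if e.acc then c₁.lim else c₀.lim) + 14]
42. n15.ok = 4  [E₀.lab - 20]
43. n14.sig = true  [C.val > -7]
44. n14.cnt = "yz"  ["yz"]
45. n0.fin = false  [C.sig == false]
46. n0.val = true  [true]

4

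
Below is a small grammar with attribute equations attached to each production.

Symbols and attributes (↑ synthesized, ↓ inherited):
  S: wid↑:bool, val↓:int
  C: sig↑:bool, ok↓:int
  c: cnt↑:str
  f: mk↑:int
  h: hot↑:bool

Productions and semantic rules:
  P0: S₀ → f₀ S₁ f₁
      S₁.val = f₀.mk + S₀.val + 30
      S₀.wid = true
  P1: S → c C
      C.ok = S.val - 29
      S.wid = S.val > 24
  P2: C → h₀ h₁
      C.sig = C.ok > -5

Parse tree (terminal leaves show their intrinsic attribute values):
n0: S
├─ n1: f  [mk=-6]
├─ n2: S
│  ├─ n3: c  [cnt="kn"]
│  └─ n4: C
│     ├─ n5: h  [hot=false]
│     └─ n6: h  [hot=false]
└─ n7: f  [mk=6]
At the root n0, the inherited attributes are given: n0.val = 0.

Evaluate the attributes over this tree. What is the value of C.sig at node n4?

false

1. n0.val = 0  [given at root]
2. n1.mk = -6  [terminal]
3. n2.val = 24  [f₀.mk + S₀.val + 30]
4. n3.cnt = "kn"  [terminal]
5. n4.ok = -5  [S.val - 29]
6. n5.hot = false  [terminal]
7. n6.hot = false  [terminal]
8. n4.sig = false  [C.ok > -5]
9. n2.wid = false  [S.val > 24]
10. n7.mk = 6  [terminal]
11. n0.wid = true  [true]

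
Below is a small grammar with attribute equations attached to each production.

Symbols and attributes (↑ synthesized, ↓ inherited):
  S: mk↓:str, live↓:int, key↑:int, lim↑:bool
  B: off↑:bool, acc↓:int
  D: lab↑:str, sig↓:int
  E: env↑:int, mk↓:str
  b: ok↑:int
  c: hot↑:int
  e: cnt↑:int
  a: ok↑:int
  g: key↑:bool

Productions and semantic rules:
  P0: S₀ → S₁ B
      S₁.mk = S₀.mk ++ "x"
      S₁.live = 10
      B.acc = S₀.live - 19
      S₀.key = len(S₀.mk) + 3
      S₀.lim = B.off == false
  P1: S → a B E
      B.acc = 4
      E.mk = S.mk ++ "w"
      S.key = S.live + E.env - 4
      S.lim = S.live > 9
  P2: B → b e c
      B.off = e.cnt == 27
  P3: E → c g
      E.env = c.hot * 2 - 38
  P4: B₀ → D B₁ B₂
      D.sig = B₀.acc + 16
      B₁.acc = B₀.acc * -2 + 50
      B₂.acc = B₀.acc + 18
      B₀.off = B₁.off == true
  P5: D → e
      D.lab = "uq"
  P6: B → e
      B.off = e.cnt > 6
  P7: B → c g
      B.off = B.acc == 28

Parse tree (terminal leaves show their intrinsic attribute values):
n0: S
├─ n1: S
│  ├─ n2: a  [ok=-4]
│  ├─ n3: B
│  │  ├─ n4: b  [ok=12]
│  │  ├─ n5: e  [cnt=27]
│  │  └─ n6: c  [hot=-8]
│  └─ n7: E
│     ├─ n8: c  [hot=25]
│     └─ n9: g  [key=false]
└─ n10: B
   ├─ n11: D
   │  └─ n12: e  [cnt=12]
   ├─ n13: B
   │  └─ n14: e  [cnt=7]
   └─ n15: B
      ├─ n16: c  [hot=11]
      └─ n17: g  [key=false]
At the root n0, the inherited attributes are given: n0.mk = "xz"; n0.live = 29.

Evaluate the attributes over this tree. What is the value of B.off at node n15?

1. n0.mk = "xz"  [given at root]
2. n0.live = 29  [given at root]
3. n1.mk = "xzx"  [S₀.mk ++ "x"]
4. n1.live = 10  [10]
5. n2.ok = -4  [terminal]
6. n3.acc = 4  [4]
7. n4.ok = 12  [terminal]
8. n5.cnt = 27  [terminal]
9. n6.hot = -8  [terminal]
10. n3.off = true  [e.cnt == 27]
11. n7.mk = "xzxw"  [S.mk ++ "w"]
12. n8.hot = 25  [terminal]
13. n9.key = false  [terminal]
14. n7.env = 12  [c.hot * 2 - 38]
15. n1.key = 18  [S.live + E.env - 4]
16. n1.lim = true  [S.live > 9]
17. n10.acc = 10  [S₀.live - 19]
18. n11.sig = 26  [B₀.acc + 16]
19. n12.cnt = 12  [terminal]
20. n11.lab = "uq"  ["uq"]
21. n13.acc = 30  [B₀.acc * -2 + 50]
22. n14.cnt = 7  [terminal]
23. n13.off = true  [e.cnt > 6]
24. n15.acc = 28  [B₀.acc + 18]
25. n16.hot = 11  [terminal]
26. n17.key = false  [terminal]
27. n15.off = true  [B.acc == 28]
28. n10.off = true  [B₁.off == true]
29. n0.key = 5  [len(S₀.mk) + 3]
30. n0.lim = false  [B.off == false]

true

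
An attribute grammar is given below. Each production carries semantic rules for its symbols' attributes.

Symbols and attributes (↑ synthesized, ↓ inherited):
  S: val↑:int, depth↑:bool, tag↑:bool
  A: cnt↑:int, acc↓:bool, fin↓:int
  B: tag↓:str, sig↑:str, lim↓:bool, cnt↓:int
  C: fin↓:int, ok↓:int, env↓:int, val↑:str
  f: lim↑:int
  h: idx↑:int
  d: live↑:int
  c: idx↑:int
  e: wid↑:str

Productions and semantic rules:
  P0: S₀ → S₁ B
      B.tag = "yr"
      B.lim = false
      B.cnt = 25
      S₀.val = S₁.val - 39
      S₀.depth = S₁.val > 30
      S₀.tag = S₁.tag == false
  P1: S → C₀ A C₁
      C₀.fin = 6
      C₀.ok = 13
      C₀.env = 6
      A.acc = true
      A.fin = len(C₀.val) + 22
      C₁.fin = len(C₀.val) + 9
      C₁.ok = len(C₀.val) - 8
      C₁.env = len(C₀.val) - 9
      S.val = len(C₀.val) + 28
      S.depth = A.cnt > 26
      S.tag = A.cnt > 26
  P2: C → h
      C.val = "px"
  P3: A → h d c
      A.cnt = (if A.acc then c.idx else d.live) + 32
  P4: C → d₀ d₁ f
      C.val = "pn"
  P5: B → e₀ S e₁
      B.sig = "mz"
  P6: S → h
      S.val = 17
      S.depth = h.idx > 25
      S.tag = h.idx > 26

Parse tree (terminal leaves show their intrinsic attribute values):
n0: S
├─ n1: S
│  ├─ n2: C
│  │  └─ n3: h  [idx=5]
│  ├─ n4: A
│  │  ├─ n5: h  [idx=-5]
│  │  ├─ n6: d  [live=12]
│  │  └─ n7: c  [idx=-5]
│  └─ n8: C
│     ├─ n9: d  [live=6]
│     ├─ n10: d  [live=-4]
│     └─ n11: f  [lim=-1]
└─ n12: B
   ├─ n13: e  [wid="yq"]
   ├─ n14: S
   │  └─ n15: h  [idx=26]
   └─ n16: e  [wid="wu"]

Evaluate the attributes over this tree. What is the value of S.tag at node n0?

1. n2.fin = 6  [6]
2. n2.ok = 13  [13]
3. n2.env = 6  [6]
4. n3.idx = 5  [terminal]
5. n2.val = "px"  ["px"]
6. n4.acc = true  [true]
7. n4.fin = 24  [len(C₀.val) + 22]
8. n5.idx = -5  [terminal]
9. n6.live = 12  [terminal]
10. n7.idx = -5  [terminal]
11. n4.cnt = 27  [(if A.acc then c.idx else d.live) + 32]
12. n8.fin = 11  [len(C₀.val) + 9]
13. n8.ok = -6  [len(C₀.val) - 8]
14. n8.env = -7  [len(C₀.val) - 9]
15. n9.live = 6  [terminal]
16. n10.live = -4  [terminal]
17. n11.lim = -1  [terminal]
18. n8.val = "pn"  ["pn"]
19. n1.val = 30  [len(C₀.val) + 28]
20. n1.depth = true  [A.cnt > 26]
21. n1.tag = true  [A.cnt > 26]
22. n12.tag = "yr"  ["yr"]
23. n12.lim = false  [false]
24. n12.cnt = 25  [25]
25. n13.wid = "yq"  [terminal]
26. n15.idx = 26  [terminal]
27. n14.val = 17  [17]
28. n14.depth = true  [h.idx > 25]
29. n14.tag = false  [h.idx > 26]
30. n16.wid = "wu"  [terminal]
31. n12.sig = "mz"  ["mz"]
32. n0.val = -9  [S₁.val - 39]
33. n0.depth = false  [S₁.val > 30]
34. n0.tag = false  [S₁.tag == false]

false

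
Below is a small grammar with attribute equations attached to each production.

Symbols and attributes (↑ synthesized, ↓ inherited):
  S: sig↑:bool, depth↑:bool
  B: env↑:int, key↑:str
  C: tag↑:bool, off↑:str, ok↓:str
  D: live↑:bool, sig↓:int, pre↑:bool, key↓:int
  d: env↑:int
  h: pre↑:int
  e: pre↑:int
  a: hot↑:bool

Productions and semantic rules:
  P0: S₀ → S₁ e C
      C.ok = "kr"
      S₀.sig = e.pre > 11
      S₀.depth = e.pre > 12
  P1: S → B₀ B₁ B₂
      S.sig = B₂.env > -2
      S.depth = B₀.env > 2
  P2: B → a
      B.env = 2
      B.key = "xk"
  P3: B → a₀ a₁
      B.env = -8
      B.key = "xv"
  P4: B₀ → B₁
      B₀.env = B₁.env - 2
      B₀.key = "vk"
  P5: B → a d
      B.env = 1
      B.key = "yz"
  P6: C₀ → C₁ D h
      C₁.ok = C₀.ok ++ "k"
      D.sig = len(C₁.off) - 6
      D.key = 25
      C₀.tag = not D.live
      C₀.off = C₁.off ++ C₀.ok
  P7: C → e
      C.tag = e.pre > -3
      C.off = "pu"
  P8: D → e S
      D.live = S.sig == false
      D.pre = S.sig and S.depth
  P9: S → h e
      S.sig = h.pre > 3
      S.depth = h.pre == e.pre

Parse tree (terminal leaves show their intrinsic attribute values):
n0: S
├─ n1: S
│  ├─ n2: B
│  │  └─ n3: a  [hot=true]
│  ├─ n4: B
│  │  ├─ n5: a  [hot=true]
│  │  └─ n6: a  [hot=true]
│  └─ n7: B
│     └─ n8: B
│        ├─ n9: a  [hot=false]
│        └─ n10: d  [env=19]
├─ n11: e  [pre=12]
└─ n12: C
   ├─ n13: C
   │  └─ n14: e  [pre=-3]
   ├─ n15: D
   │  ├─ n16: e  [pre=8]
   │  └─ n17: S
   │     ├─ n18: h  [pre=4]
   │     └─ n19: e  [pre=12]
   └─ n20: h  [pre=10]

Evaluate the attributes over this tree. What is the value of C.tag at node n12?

1. n3.hot = true  [terminal]
2. n2.env = 2  [2]
3. n2.key = "xk"  ["xk"]
4. n5.hot = true  [terminal]
5. n6.hot = true  [terminal]
6. n4.env = -8  [-8]
7. n4.key = "xv"  ["xv"]
8. n9.hot = false  [terminal]
9. n10.env = 19  [terminal]
10. n8.env = 1  [1]
11. n8.key = "yz"  ["yz"]
12. n7.env = -1  [B₁.env - 2]
13. n7.key = "vk"  ["vk"]
14. n1.sig = true  [B₂.env > -2]
15. n1.depth = false  [B₀.env > 2]
16. n11.pre = 12  [terminal]
17. n12.ok = "kr"  ["kr"]
18. n13.ok = "krk"  [C₀.ok ++ "k"]
19. n14.pre = -3  [terminal]
20. n13.tag = false  [e.pre > -3]
21. n13.off = "pu"  ["pu"]
22. n15.sig = -4  [len(C₁.off) - 6]
23. n15.key = 25  [25]
24. n16.pre = 8  [terminal]
25. n18.pre = 4  [terminal]
26. n19.pre = 12  [terminal]
27. n17.sig = true  [h.pre > 3]
28. n17.depth = false  [h.pre == e.pre]
29. n15.live = false  [S.sig == false]
30. n15.pre = false  [S.sig and S.depth]
31. n20.pre = 10  [terminal]
32. n12.tag = true  [not D.live]
33. n12.off = "pukr"  [C₁.off ++ C₀.ok]
34. n0.sig = true  [e.pre > 11]
35. n0.depth = false  [e.pre > 12]

true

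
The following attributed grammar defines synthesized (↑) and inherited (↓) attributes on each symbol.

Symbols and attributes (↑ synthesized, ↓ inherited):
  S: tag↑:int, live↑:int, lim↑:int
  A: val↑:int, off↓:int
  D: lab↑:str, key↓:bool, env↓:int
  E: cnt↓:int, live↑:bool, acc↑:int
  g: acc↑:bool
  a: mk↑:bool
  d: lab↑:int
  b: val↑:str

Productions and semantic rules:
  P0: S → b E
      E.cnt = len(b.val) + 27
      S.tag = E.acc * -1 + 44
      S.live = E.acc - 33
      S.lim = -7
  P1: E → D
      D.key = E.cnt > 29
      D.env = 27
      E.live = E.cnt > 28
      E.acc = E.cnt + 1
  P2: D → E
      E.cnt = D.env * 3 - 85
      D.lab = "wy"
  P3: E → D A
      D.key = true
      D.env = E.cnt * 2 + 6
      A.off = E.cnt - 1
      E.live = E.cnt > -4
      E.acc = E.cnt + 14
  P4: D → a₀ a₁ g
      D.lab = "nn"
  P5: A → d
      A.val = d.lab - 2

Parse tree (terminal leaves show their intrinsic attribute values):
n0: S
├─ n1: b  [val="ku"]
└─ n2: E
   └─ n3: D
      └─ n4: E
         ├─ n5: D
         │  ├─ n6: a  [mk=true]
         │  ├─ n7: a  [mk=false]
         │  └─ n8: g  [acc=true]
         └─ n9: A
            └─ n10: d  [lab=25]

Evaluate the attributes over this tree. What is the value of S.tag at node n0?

14

1. n1.val = "ku"  [terminal]
2. n2.cnt = 29  [len(b.val) + 27]
3. n3.key = false  [E.cnt > 29]
4. n3.env = 27  [27]
5. n4.cnt = -4  [D.env * 3 - 85]
6. n5.key = true  [true]
7. n5.env = -2  [E.cnt * 2 + 6]
8. n6.mk = true  [terminal]
9. n7.mk = false  [terminal]
10. n8.acc = true  [terminal]
11. n5.lab = "nn"  ["nn"]
12. n9.off = -5  [E.cnt - 1]
13. n10.lab = 25  [terminal]
14. n9.val = 23  [d.lab - 2]
15. n4.live = false  [E.cnt > -4]
16. n4.acc = 10  [E.cnt + 14]
17. n3.lab = "wy"  ["wy"]
18. n2.live = true  [E.cnt > 28]
19. n2.acc = 30  [E.cnt + 1]
20. n0.tag = 14  [E.acc * -1 + 44]
21. n0.live = -3  [E.acc - 33]
22. n0.lim = -7  [-7]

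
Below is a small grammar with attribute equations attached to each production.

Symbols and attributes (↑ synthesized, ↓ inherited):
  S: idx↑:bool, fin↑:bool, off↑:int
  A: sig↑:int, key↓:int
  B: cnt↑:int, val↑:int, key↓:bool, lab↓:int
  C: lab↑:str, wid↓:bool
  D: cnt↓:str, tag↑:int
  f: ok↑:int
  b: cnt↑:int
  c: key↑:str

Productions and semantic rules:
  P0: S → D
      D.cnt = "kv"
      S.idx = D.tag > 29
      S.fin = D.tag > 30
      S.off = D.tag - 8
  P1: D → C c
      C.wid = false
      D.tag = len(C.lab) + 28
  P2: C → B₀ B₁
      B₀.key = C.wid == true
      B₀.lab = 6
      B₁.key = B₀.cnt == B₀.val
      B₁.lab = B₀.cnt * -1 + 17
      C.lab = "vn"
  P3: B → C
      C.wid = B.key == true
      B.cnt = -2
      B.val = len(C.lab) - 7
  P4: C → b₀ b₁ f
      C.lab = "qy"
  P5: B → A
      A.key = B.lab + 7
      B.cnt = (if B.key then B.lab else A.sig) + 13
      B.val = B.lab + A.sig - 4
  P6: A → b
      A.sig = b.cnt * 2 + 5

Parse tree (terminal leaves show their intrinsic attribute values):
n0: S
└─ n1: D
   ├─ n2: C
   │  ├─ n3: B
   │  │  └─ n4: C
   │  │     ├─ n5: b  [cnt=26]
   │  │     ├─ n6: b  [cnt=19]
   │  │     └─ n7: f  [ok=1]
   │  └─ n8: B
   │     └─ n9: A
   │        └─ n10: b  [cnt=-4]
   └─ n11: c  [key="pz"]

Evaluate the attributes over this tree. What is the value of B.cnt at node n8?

1. n1.cnt = "kv"  ["kv"]
2. n2.wid = false  [false]
3. n3.key = false  [C.wid == true]
4. n3.lab = 6  [6]
5. n4.wid = false  [B.key == true]
6. n5.cnt = 26  [terminal]
7. n6.cnt = 19  [terminal]
8. n7.ok = 1  [terminal]
9. n4.lab = "qy"  ["qy"]
10. n3.cnt = -2  [-2]
11. n3.val = -5  [len(C.lab) - 7]
12. n8.key = false  [B₀.cnt == B₀.val]
13. n8.lab = 19  [B₀.cnt * -1 + 17]
14. n9.key = 26  [B.lab + 7]
15. n10.cnt = -4  [terminal]
16. n9.sig = -3  [b.cnt * 2 + 5]
17. n8.cnt = 10  [(if B.key then B.lab else A.sig) + 13]
18. n8.val = 12  [B.lab + A.sig - 4]
19. n2.lab = "vn"  ["vn"]
20. n11.key = "pz"  [terminal]
21. n1.tag = 30  [len(C.lab) + 28]
22. n0.idx = true  [D.tag > 29]
23. n0.fin = false  [D.tag > 30]
24. n0.off = 22  [D.tag - 8]

10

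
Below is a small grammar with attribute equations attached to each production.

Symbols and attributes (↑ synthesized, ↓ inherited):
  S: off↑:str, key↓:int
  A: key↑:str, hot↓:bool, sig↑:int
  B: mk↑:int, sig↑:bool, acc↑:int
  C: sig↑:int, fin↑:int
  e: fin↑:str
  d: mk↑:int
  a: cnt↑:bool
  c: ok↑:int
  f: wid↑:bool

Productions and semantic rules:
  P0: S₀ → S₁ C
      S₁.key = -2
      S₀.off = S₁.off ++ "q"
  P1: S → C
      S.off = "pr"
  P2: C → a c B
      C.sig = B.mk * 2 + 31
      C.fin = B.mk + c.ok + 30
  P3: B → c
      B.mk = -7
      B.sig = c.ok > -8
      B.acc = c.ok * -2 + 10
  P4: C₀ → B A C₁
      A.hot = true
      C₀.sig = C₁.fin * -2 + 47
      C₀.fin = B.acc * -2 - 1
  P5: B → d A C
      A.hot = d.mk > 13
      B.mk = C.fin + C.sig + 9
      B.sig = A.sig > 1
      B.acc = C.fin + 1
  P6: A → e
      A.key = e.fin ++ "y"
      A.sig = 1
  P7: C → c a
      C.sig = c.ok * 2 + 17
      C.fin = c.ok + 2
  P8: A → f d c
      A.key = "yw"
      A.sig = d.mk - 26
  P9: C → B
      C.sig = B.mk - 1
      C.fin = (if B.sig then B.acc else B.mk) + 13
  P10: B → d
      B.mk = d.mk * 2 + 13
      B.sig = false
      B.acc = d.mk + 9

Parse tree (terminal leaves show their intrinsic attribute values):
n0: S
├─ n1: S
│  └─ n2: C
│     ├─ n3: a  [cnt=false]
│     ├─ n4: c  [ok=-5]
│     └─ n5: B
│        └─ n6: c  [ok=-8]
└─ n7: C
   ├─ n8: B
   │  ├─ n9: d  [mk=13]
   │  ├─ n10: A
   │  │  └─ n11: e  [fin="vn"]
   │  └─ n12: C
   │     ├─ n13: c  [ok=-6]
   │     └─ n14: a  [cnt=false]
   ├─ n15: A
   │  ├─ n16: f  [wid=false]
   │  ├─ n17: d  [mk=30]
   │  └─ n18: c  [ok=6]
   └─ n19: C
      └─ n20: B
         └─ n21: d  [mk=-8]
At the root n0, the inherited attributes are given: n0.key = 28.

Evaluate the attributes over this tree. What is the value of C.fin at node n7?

5

1. n0.key = 28  [given at root]
2. n1.key = -2  [-2]
3. n3.cnt = false  [terminal]
4. n4.ok = -5  [terminal]
5. n6.ok = -8  [terminal]
6. n5.mk = -7  [-7]
7. n5.sig = false  [c.ok > -8]
8. n5.acc = 26  [c.ok * -2 + 10]
9. n2.sig = 17  [B.mk * 2 + 31]
10. n2.fin = 18  [B.mk + c.ok + 30]
11. n1.off = "pr"  ["pr"]
12. n9.mk = 13  [terminal]
13. n10.hot = false  [d.mk > 13]
14. n11.fin = "vn"  [terminal]
15. n10.key = "vny"  [e.fin ++ "y"]
16. n10.sig = 1  [1]
17. n13.ok = -6  [terminal]
18. n14.cnt = false  [terminal]
19. n12.sig = 5  [c.ok * 2 + 17]
20. n12.fin = -4  [c.ok + 2]
21. n8.mk = 10  [C.fin + C.sig + 9]
22. n8.sig = false  [A.sig > 1]
23. n8.acc = -3  [C.fin + 1]
24. n15.hot = true  [true]
25. n16.wid = false  [terminal]
26. n17.mk = 30  [terminal]
27. n18.ok = 6  [terminal]
28. n15.key = "yw"  ["yw"]
29. n15.sig = 4  [d.mk - 26]
30. n21.mk = -8  [terminal]
31. n20.mk = -3  [d.mk * 2 + 13]
32. n20.sig = false  [false]
33. n20.acc = 1  [d.mk + 9]
34. n19.sig = -4  [B.mk - 1]
35. n19.fin = 10  [(if B.sig then B.acc else B.mk) + 13]
36. n7.sig = 27  [C₁.fin * -2 + 47]
37. n7.fin = 5  [B.acc * -2 - 1]
38. n0.off = "prq"  [S₁.off ++ "q"]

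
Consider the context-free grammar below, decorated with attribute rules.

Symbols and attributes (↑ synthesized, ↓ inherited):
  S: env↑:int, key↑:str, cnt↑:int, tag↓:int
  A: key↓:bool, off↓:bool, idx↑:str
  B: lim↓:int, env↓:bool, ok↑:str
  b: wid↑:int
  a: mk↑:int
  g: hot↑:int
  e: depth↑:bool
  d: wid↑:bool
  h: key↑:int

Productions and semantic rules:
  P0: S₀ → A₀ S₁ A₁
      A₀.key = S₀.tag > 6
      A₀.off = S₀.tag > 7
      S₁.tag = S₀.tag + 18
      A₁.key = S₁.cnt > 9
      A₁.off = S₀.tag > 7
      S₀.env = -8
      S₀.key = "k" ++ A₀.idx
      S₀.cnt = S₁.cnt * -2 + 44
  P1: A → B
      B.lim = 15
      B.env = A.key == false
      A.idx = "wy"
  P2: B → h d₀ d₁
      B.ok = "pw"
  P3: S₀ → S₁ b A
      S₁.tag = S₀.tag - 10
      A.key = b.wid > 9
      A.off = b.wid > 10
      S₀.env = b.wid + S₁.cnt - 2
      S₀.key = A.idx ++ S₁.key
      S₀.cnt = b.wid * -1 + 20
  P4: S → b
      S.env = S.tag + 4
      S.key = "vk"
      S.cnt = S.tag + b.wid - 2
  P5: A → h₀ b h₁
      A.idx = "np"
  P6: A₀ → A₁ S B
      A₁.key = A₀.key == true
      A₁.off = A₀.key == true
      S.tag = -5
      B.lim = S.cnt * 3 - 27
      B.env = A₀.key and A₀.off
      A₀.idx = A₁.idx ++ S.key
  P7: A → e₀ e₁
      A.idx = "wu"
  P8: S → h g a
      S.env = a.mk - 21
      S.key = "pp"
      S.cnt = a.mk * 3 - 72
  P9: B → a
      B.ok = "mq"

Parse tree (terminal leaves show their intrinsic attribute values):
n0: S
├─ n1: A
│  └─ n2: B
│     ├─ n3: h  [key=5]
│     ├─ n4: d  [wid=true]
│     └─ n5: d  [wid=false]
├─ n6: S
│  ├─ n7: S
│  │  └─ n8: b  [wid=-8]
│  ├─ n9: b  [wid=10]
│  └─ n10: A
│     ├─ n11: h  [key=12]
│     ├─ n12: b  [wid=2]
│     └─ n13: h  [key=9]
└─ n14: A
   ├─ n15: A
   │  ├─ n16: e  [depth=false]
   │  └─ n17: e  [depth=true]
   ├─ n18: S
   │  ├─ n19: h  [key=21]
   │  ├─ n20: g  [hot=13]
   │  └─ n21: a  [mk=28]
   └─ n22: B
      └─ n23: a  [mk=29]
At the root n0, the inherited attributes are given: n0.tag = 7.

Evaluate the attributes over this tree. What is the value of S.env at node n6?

1. n0.tag = 7  [given at root]
2. n1.key = true  [S₀.tag > 6]
3. n1.off = false  [S₀.tag > 7]
4. n2.lim = 15  [15]
5. n2.env = false  [A.key == false]
6. n3.key = 5  [terminal]
7. n4.wid = true  [terminal]
8. n5.wid = false  [terminal]
9. n2.ok = "pw"  ["pw"]
10. n1.idx = "wy"  ["wy"]
11. n6.tag = 25  [S₀.tag + 18]
12. n7.tag = 15  [S₀.tag - 10]
13. n8.wid = -8  [terminal]
14. n7.env = 19  [S.tag + 4]
15. n7.key = "vk"  ["vk"]
16. n7.cnt = 5  [S.tag + b.wid - 2]
17. n9.wid = 10  [terminal]
18. n10.key = true  [b.wid > 9]
19. n10.off = false  [b.wid > 10]
20. n11.key = 12  [terminal]
21. n12.wid = 2  [terminal]
22. n13.key = 9  [terminal]
23. n10.idx = "np"  ["np"]
24. n6.env = 13  [b.wid + S₁.cnt - 2]
25. n6.key = "npvk"  [A.idx ++ S₁.key]
26. n6.cnt = 10  [b.wid * -1 + 20]
27. n14.key = true  [S₁.cnt > 9]
28. n14.off = false  [S₀.tag > 7]
29. n15.key = true  [A₀.key == true]
30. n15.off = true  [A₀.key == true]
31. n16.depth = false  [terminal]
32. n17.depth = true  [terminal]
33. n15.idx = "wu"  ["wu"]
34. n18.tag = -5  [-5]
35. n19.key = 21  [terminal]
36. n20.hot = 13  [terminal]
37. n21.mk = 28  [terminal]
38. n18.env = 7  [a.mk - 21]
39. n18.key = "pp"  ["pp"]
40. n18.cnt = 12  [a.mk * 3 - 72]
41. n22.lim = 9  [S.cnt * 3 - 27]
42. n22.env = false  [A₀.key and A₀.off]
43. n23.mk = 29  [terminal]
44. n22.ok = "mq"  ["mq"]
45. n14.idx = "wupp"  [A₁.idx ++ S.key]
46. n0.env = -8  [-8]
47. n0.key = "kwy"  ["k" ++ A₀.idx]
48. n0.cnt = 24  [S₁.cnt * -2 + 44]

13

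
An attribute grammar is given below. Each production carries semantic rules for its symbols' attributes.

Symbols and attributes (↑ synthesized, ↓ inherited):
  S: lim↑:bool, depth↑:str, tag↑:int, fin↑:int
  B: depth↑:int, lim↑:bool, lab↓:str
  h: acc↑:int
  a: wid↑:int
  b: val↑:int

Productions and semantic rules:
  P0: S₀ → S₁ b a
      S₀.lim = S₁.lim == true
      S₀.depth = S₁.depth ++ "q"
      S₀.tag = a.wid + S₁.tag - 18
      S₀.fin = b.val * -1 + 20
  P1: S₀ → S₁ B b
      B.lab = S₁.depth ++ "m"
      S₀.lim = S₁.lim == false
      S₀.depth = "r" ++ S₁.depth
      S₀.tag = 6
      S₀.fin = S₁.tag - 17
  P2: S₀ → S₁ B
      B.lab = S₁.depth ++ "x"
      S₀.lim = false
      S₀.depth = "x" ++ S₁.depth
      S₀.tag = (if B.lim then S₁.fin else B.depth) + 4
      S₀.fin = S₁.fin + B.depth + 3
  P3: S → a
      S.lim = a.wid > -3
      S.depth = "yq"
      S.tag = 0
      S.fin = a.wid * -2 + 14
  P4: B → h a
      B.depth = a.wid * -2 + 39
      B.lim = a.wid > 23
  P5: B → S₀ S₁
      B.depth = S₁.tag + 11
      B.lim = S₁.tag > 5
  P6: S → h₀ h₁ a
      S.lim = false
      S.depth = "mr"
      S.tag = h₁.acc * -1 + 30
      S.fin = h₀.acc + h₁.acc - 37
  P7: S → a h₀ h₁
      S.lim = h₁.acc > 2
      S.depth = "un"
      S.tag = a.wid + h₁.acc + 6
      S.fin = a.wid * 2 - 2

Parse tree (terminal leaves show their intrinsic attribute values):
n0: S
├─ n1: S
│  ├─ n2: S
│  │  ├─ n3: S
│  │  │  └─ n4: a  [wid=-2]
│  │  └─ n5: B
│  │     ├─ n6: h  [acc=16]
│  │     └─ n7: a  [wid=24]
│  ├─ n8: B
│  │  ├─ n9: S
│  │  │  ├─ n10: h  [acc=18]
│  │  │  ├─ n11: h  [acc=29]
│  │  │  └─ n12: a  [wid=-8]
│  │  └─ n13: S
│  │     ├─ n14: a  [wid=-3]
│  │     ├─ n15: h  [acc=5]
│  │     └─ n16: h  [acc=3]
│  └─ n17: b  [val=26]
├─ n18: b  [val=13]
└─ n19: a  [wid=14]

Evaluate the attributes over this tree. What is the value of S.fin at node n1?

1. n4.wid = -2  [terminal]
2. n3.lim = true  [a.wid > -3]
3. n3.depth = "yq"  ["yq"]
4. n3.tag = 0  [0]
5. n3.fin = 18  [a.wid * -2 + 14]
6. n5.lab = "yqx"  [S₁.depth ++ "x"]
7. n6.acc = 16  [terminal]
8. n7.wid = 24  [terminal]
9. n5.depth = -9  [a.wid * -2 + 39]
10. n5.lim = true  [a.wid > 23]
11. n2.lim = false  [false]
12. n2.depth = "xyq"  ["x" ++ S₁.depth]
13. n2.tag = 22  [(if B.lim then S₁.fin else B.depth) + 4]
14. n2.fin = 12  [S₁.fin + B.depth + 3]
15. n8.lab = "xyqm"  [S₁.depth ++ "m"]
16. n10.acc = 18  [terminal]
17. n11.acc = 29  [terminal]
18. n12.wid = -8  [terminal]
19. n9.lim = false  [false]
20. n9.depth = "mr"  ["mr"]
21. n9.tag = 1  [h₁.acc * -1 + 30]
22. n9.fin = 10  [h₀.acc + h₁.acc - 37]
23. n14.wid = -3  [terminal]
24. n15.acc = 5  [terminal]
25. n16.acc = 3  [terminal]
26. n13.lim = true  [h₁.acc > 2]
27. n13.depth = "un"  ["un"]
28. n13.tag = 6  [a.wid + h₁.acc + 6]
29. n13.fin = -8  [a.wid * 2 - 2]
30. n8.depth = 17  [S₁.tag + 11]
31. n8.lim = true  [S₁.tag > 5]
32. n17.val = 26  [terminal]
33. n1.lim = true  [S₁.lim == false]
34. n1.depth = "rxyq"  ["r" ++ S₁.depth]
35. n1.tag = 6  [6]
36. n1.fin = 5  [S₁.tag - 17]
37. n18.val = 13  [terminal]
38. n19.wid = 14  [terminal]
39. n0.lim = true  [S₁.lim == true]
40. n0.depth = "rxyqq"  [S₁.depth ++ "q"]
41. n0.tag = 2  [a.wid + S₁.tag - 18]
42. n0.fin = 7  [b.val * -1 + 20]

5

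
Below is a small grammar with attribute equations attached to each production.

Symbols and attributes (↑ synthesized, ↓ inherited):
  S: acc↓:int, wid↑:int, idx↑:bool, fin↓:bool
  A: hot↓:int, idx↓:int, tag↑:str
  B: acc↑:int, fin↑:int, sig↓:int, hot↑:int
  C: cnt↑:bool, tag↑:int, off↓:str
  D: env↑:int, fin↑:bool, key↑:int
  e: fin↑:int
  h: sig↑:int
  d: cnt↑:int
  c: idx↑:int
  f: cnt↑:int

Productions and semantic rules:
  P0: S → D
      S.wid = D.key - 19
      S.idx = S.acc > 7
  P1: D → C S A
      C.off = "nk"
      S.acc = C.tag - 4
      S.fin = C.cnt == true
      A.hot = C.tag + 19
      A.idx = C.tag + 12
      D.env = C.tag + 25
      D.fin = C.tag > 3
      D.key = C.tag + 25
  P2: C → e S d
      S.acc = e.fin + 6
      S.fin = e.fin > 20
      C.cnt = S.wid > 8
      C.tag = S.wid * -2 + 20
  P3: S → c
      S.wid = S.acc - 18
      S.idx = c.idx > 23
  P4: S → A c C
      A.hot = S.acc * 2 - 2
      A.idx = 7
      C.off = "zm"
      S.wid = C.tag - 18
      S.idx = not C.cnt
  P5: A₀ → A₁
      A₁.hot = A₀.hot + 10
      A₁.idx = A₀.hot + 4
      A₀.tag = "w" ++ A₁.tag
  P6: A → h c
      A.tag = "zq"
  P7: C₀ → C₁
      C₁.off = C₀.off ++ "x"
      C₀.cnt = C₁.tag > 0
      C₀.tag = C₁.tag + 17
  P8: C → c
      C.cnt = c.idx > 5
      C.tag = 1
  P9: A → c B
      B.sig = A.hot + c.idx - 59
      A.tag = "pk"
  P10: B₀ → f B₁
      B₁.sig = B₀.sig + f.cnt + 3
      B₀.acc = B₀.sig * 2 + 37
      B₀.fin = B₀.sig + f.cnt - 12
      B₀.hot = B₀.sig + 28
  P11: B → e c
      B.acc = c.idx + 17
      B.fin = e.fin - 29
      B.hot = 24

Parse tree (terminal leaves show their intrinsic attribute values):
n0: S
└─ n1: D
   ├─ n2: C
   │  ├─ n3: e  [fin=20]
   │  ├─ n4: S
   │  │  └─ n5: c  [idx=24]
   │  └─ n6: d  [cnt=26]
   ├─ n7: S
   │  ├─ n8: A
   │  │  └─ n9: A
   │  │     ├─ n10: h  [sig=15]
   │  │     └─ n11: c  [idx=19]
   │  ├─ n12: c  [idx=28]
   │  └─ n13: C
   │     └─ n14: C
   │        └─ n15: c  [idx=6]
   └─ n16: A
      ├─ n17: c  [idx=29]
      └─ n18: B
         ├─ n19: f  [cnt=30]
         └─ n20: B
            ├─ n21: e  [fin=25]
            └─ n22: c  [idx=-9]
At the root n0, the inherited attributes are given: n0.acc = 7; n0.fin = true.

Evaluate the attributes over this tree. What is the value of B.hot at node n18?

1. n0.acc = 7  [given at root]
2. n0.fin = true  [given at root]
3. n2.off = "nk"  ["nk"]
4. n3.fin = 20  [terminal]
5. n4.acc = 26  [e.fin + 6]
6. n4.fin = false  [e.fin > 20]
7. n5.idx = 24  [terminal]
8. n4.wid = 8  [S.acc - 18]
9. n4.idx = true  [c.idx > 23]
10. n6.cnt = 26  [terminal]
11. n2.cnt = false  [S.wid > 8]
12. n2.tag = 4  [S.wid * -2 + 20]
13. n7.acc = 0  [C.tag - 4]
14. n7.fin = false  [C.cnt == true]
15. n8.hot = -2  [S.acc * 2 - 2]
16. n8.idx = 7  [7]
17. n9.hot = 8  [A₀.hot + 10]
18. n9.idx = 2  [A₀.hot + 4]
19. n10.sig = 15  [terminal]
20. n11.idx = 19  [terminal]
21. n9.tag = "zq"  ["zq"]
22. n8.tag = "wzq"  ["w" ++ A₁.tag]
23. n12.idx = 28  [terminal]
24. n13.off = "zm"  ["zm"]
25. n14.off = "zmx"  [C₀.off ++ "x"]
26. n15.idx = 6  [terminal]
27. n14.cnt = true  [c.idx > 5]
28. n14.tag = 1  [1]
29. n13.cnt = true  [C₁.tag > 0]
30. n13.tag = 18  [C₁.tag + 17]
31. n7.wid = 0  [C.tag - 18]
32. n7.idx = false  [not C.cnt]
33. n16.hot = 23  [C.tag + 19]
34. n16.idx = 16  [C.tag + 12]
35. n17.idx = 29  [terminal]
36. n18.sig = -7  [A.hot + c.idx - 59]
37. n19.cnt = 30  [terminal]
38. n20.sig = 26  [B₀.sig + f.cnt + 3]
39. n21.fin = 25  [terminal]
40. n22.idx = -9  [terminal]
41. n20.acc = 8  [c.idx + 17]
42. n20.fin = -4  [e.fin - 29]
43. n20.hot = 24  [24]
44. n18.acc = 23  [B₀.sig * 2 + 37]
45. n18.fin = 11  [B₀.sig + f.cnt - 12]
46. n18.hot = 21  [B₀.sig + 28]
47. n16.tag = "pk"  ["pk"]
48. n1.env = 29  [C.tag + 25]
49. n1.fin = true  [C.tag > 3]
50. n1.key = 29  [C.tag + 25]
51. n0.wid = 10  [D.key - 19]
52. n0.idx = false  [S.acc > 7]

21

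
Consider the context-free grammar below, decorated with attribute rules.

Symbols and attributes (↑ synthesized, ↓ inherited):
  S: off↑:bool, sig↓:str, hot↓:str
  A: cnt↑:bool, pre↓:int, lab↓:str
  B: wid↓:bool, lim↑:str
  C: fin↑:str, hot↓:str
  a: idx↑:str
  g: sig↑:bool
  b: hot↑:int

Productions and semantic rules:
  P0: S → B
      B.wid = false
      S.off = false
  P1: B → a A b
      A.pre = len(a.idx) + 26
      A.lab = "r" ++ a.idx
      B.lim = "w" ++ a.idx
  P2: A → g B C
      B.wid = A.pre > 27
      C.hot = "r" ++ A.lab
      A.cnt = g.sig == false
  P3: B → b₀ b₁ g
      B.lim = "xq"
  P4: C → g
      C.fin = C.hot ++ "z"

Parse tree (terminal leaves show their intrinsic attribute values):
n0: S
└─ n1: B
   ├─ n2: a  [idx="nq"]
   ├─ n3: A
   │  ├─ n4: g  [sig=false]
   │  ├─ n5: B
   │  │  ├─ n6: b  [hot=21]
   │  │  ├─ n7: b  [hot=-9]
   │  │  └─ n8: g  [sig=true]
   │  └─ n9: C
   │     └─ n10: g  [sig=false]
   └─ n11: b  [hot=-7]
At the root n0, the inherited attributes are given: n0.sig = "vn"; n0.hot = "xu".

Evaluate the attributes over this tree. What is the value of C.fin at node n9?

"rrnqz"

1. n0.sig = "vn"  [given at root]
2. n0.hot = "xu"  [given at root]
3. n1.wid = false  [false]
4. n2.idx = "nq"  [terminal]
5. n3.pre = 28  [len(a.idx) + 26]
6. n3.lab = "rnq"  ["r" ++ a.idx]
7. n4.sig = false  [terminal]
8. n5.wid = true  [A.pre > 27]
9. n6.hot = 21  [terminal]
10. n7.hot = -9  [terminal]
11. n8.sig = true  [terminal]
12. n5.lim = "xq"  ["xq"]
13. n9.hot = "rrnq"  ["r" ++ A.lab]
14. n10.sig = false  [terminal]
15. n9.fin = "rrnqz"  [C.hot ++ "z"]
16. n3.cnt = true  [g.sig == false]
17. n11.hot = -7  [terminal]
18. n1.lim = "wnq"  ["w" ++ a.idx]
19. n0.off = false  [false]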